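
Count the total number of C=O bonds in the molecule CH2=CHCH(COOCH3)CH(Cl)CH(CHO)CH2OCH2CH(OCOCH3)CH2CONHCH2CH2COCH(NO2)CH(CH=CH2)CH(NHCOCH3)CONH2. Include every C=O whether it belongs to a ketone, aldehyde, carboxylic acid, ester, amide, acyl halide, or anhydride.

CH(COOCH3): ester, 1 C=O (running total 1).
CH(CHO): aldehyde, 1 C=O (running total 2).
CH(OCOCH3): ester, 1 C=O (running total 3).
CH2CONHCH2: amide, 1 C=O (running total 4).
CO: ketone, 1 C=O (running total 5).
CH(NHCOCH3): amide, 1 C=O (running total 6).
CONH2: amide, 1 C=O (running total 7).

7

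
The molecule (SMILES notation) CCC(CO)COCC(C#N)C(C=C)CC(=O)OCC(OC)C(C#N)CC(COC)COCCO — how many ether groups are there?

4

pendant –CH2OH on an sp³ backbone C → alcohol.
C–O–C with sp³ carbons on both sides and no adjacent C=O → ether.
pendant –C≡N: nitrile.
pendant –CH=CH2: C=C double bond → alkene.
–C(=O)–O–C with C on the carbonyl side → ester.
pendant –OCH3: C–O–C with sp³ C, no adjacent C=O → ether.
pendant –C≡N: nitrile.
pendant –CH2OCH3: C–O–C linkage → ether.
C–O–C with sp³ carbons on both sides and no adjacent C=O → ether.
–OH on an sp³ carbon → alcohol.
Ether appears at: CH2OCH2, CH(OCH3), CH(CH2OCH3), CH2OCH2 → 4.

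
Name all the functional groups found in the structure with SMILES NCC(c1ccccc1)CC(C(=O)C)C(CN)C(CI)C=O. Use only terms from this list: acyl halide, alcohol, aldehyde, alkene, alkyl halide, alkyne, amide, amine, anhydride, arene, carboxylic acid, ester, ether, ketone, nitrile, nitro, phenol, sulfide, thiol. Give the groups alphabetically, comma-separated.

aldehyde, alkyl halide, amine, arene, ketone

Taking each segment in turn:
  H2NCH2: –NH2 on an sp³ carbon with no adjacent C=O → amine.
  CH(C6H5): pendant –C6H5: benzene ring → arene.
  CH(COCH3): pendant –COCH3: carbonyl C bonded to two carbons → ketone.
  CH(CH2NH2): pendant –CH2NH2: N on sp³ C, no adjacent C=O → amine.
  CH(CH2I): pendant –CH2X: halogen on sp³ carbon → alkyl halide.
  CHO: terminal –CHO: carbonyl C bonded to H and C → aldehyde.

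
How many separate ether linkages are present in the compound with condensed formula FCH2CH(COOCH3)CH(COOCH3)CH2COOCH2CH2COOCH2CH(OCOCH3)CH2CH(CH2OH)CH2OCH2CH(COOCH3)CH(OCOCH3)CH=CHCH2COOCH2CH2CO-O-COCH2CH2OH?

1

Reading the structure from left to right:
  FCH2: halogen on an sp³ carbon → alkyl halide.
  CH(COOCH3): pendant –COOCH3: carbonyl C bonded to C and –OCH3 → ester.
  CH(COOCH3): pendant –COOCH3: carbonyl C bonded to C and –OCH3 → ester.
  CH2COOCH2: –C(=O)–O–C with C on the carbonyl side → ester.
  CH2COOCH2: –C(=O)–O–C with C on the carbonyl side → ester.
  CH(OCOCH3): pendant –OC(=O)CH3: an acyloxy group → ester.
  CH(CH2OH): pendant –CH2OH on an sp³ backbone C → alcohol.
  CH2OCH2: C–O–C with sp³ carbons on both sides and no adjacent C=O → ether.
  CH(COOCH3): pendant –COOCH3: carbonyl C bonded to C and –OCH3 → ester.
  CH(OCOCH3): pendant –OC(=O)CH3: an acyloxy group → ester.
  CH=CH: C=C double bond → alkene.
  CH2COOCH2: –C(=O)–O–C with C on the carbonyl side → ester.
  CH2CO-O-COCH2: two acyl groups sharing one oxygen, –C(=O)–O–C(=O)– → anhydride.
  CH2OH: –OH on an sp³ carbon → alcohol.
Ether appears at: CH2OCH2 → 1.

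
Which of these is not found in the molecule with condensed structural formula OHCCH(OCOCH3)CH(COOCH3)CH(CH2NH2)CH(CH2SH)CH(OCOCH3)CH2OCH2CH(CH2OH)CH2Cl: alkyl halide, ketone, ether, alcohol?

alkyl halide: present (CH2Cl — halogen on an sp³ carbon → alkyl halide).
ether: present (CH2OCH2 — C–O–C with sp³ carbons on both sides and no adjacent C=O → ether).
alcohol: present (CH(CH2OH) — pendant –CH2OH on an sp³ backbone C → alcohol).
ketone: absent. In each of CH(OCOCH3) and CH(COOCH3), the C=O is bonded to an –O–C group, which defines an ester, not a ketone. In OHC, the carbonyl carbon carries an H, so it is an aldehyde, not a ketone.

ketone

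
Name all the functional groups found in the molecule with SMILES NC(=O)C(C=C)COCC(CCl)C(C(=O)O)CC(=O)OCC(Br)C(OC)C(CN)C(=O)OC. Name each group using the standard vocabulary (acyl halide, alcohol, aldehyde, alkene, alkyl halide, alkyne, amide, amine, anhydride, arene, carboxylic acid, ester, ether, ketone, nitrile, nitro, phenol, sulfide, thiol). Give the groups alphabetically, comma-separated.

alkene, alkyl halide, amide, amine, carboxylic acid, ester, ether

Taking each segment in turn:
  H2NCO: –C(=O)NH2: carbonyl C bonded to C and to N → amide (the N is not a separate amine).
  CH(CH=CH2): pendant –CH=CH2: C=C double bond → alkene.
  CH2OCH2: C–O–C with sp³ carbons on both sides and no adjacent C=O → ether.
  CH(CH2Cl): pendant –CH2X: halogen on sp³ carbon → alkyl halide.
  CH(COOH): pendant –COOH: carbonyl C bonded to C and –OH → carboxylic acid.
  CH2COOCH2: –C(=O)–O–C with C on the carbonyl side → ester.
  CH(Br): halogen on an sp³ carbon → alkyl halide.
  CH(OCH3): pendant –OCH3: C–O–C with sp³ C, no adjacent C=O → ether.
  CH(CH2NH2): pendant –CH2NH2: N on sp³ C, no adjacent C=O → amine.
  COOCH3: –C(=O)OCH3: carbonyl C bonded to C and to –OCH3 → ester (not ketone + ether).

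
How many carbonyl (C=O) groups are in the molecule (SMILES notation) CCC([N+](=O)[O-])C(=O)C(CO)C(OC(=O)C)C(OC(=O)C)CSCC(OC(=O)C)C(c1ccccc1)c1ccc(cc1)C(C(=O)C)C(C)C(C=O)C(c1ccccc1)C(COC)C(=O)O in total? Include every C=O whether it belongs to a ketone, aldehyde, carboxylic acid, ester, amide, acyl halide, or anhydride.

7

CO: ketone, 1 C=O (running total 1).
CH(OCOCH3): ester, 1 C=O (running total 2).
CH(OCOCH3): ester, 1 C=O (running total 3).
CH(OCOCH3): ester, 1 C=O (running total 4).
CH(COCH3): ketone, 1 C=O (running total 5).
CH(CHO): aldehyde, 1 C=O (running total 6).
COOH: carboxylic acid, 1 C=O (running total 7).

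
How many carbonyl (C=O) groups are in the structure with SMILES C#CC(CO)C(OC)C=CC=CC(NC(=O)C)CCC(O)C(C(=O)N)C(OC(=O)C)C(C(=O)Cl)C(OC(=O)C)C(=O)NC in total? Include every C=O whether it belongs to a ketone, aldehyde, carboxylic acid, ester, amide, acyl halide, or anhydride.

CH(NHCOCH3): amide, 1 C=O (running total 1).
CH(CONH2): amide, 1 C=O (running total 2).
CH(OCOCH3): ester, 1 C=O (running total 3).
CH(COCl): acyl halide, 1 C=O (running total 4).
CH(OCOCH3): ester, 1 C=O (running total 5).
CONHCH3: amide, 1 C=O (running total 6).

6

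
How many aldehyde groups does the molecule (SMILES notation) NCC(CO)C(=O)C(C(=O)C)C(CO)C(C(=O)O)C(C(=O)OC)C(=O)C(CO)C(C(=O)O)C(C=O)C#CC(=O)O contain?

1

Reading the structure from left to right:
  H2NCH2: –NH2 on an sp³ carbon with no adjacent C=O → amine.
  CH(CH2OH): pendant –CH2OH on an sp³ backbone C → alcohol.
  CO: –C(=O)– with carbon on both sides → ketone.
  CH(COCH3): pendant –COCH3: carbonyl C bonded to two carbons → ketone.
  CH(CH2OH): pendant –CH2OH on an sp³ backbone C → alcohol.
  CH(COOH): pendant –COOH: carbonyl C bonded to C and –OH → carboxylic acid.
  CH(COOCH3): pendant –COOCH3: carbonyl C bonded to C and –OCH3 → ester.
  CO: –C(=O)– with carbon on both sides → ketone.
  CH(CH2OH): pendant –CH2OH on an sp³ backbone C → alcohol.
  CH(COOH): pendant –COOH: carbonyl C bonded to C and –OH → carboxylic acid.
  CH(CHO): pendant –CHO: carbonyl C bonded to C and H → aldehyde.
  C≡C: C≡C triple bond → alkyne.
  COOH: –COOH: carbonyl C bonded to –OH and C → carboxylic acid (the –OH is not a separate alcohol).
Aldehyde appears at: CH(CHO) → 1.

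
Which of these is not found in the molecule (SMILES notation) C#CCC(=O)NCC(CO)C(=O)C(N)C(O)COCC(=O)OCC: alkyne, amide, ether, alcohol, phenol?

phenol

alkyne: present (HC≡C — C≡C triple bond → alkyne).
alcohol: present (CH(CH2OH) — pendant –CH2OH on an sp³ backbone C → alcohol).
ether: present (CH2OCH2 — C–O–C with sp³ carbons on both sides and no adjacent C=O → ether).
amide: present (CH2CONHCH2 — –C(=O)–N– linkage → amide (the N is not an amine)).
phenol: absent. In each of CH(CH2OH) and CH(OH), the –OH is on an sp³ carbon, not on an aromatic ring, so it is an alcohol.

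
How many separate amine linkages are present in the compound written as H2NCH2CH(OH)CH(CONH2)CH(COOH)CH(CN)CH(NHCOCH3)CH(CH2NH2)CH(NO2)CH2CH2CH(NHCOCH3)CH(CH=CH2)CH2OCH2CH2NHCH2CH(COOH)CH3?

3

Working along the chain:
  H2NCH2: –NH2 on an sp³ carbon with no adjacent C=O → amine.
  CH(OH): –OH on an sp³ carbon → alcohol (secondary).
  CH(CONH2): pendant –CONH2: carbonyl C bonded to C and N → amide.
  CH(COOH): pendant –COOH: carbonyl C bonded to C and –OH → carboxylic acid.
  CH(CN): pendant –C≡N: nitrile.
  CH(NHCOCH3): pendant –NHC(=O)CH3: N bonded to a carbonyl → amide (not amine).
  CH(CH2NH2): pendant –CH2NH2: N on sp³ C, no adjacent C=O → amine.
  CH(NO2): –NO2 on an sp³ carbon → nitro (the N=O is not a carbonyl).
  CH(NHCOCH3): pendant –NHC(=O)CH3: N bonded to a carbonyl → amide (not amine).
  CH(CH=CH2): pendant –CH=CH2: C=C double bond → alkene.
  CH2OCH2: C–O–C with sp³ carbons on both sides and no adjacent C=O → ether.
  CH2NHCH2: C–N–C with sp³ carbons and no adjacent C=O → amine (secondary).
  CH(COOH): pendant –COOH: carbonyl C bonded to C and –OH → carboxylic acid.
Amine appears at: H2NCH2, CH(CH2NH2), CH2NHCH2 → 3.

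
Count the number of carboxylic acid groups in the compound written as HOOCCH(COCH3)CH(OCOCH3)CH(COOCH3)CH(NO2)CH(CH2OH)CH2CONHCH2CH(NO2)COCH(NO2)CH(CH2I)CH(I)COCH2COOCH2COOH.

2

Reading the structure from left to right:
  HOOC: –COOH: carbonyl C bonded to –OH and C → carboxylic acid (the –OH is not a separate alcohol).
  CH(COCH3): pendant –COCH3: carbonyl C bonded to two carbons → ketone.
  CH(OCOCH3): pendant –OC(=O)CH3: an acyloxy group → ester.
  CH(COOCH3): pendant –COOCH3: carbonyl C bonded to C and –OCH3 → ester.
  CH(NO2): –NO2 on an sp³ carbon → nitro (the N=O is not a carbonyl).
  CH(CH2OH): pendant –CH2OH on an sp³ backbone C → alcohol.
  CH2CONHCH2: –C(=O)–N– linkage → amide (the N is not an amine).
  CH(NO2): –NO2 on an sp³ carbon → nitro (the N=O is not a carbonyl).
  CO: –C(=O)– with carbon on both sides → ketone.
  CH(NO2): –NO2 on an sp³ carbon → nitro (the N=O is not a carbonyl).
  CH(CH2I): pendant –CH2X: halogen on sp³ carbon → alkyl halide.
  CH(I): halogen on an sp³ carbon → alkyl halide.
  CO: –C(=O)– with carbon on both sides → ketone.
  CH2COOCH2: –C(=O)–O–C with C on the carbonyl side → ester.
  COOH: –COOH: carbonyl C bonded to –OH and C → carboxylic acid (the –OH is not a separate alcohol).
Carboxylic acid appears at: HOOC, COOH → 2.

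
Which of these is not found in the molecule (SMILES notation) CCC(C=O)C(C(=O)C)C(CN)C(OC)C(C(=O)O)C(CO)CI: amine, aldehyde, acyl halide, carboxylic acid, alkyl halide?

acyl halide

alkyl halide: present (CH2I — halogen on an sp³ carbon → alkyl halide).
amine: present (CH(CH2NH2) — pendant –CH2NH2: N on sp³ C, no adjacent C=O → amine).
carboxylic acid: present (CH(COOH) — pendant –COOH: carbonyl C bonded to C and –OH → carboxylic acid).
aldehyde: present (CH(CHO) — pendant –CHO: carbonyl C bonded to C and H → aldehyde).
acyl halide: no segment matches this pattern.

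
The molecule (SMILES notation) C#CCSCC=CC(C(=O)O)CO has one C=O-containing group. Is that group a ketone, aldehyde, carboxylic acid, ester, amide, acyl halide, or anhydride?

carboxylic acid

The carbonyl is in the CH(COOH) segment: pendant –COOH: carbonyl C bonded to C and –OH → carboxylic acid.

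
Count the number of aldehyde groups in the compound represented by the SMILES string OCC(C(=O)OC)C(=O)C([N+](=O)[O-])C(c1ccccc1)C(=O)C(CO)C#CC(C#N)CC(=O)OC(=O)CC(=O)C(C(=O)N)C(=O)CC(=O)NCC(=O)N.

HO– on an sp³ carbon → alcohol.
pendant –COOCH3: carbonyl C bonded to C and –OCH3 → ester.
–C(=O)– with carbon on both sides → ketone.
–NO2 on an sp³ carbon → nitro (the N=O is not a carbonyl).
pendant –C6H5: benzene ring → arene.
–C(=O)– with carbon on both sides → ketone.
pendant –CH2OH on an sp³ backbone C → alcohol.
C≡C triple bond → alkyne.
pendant –C≡N: nitrile.
two acyl groups sharing one oxygen, –C(=O)–O–C(=O)– → anhydride.
–C(=O)– with carbon on both sides → ketone.
pendant –CONH2: carbonyl C bonded to C and N → amide.
–C(=O)– with carbon on both sides → ketone.
–C(=O)–N– linkage → amide (the N is not an amine).
–C(=O)NH2: carbonyl C bonded to C and to N → amide (the N is not a separate amine).
No segment is a aldehyde: CH(COOCH3) is ester, not aldehyde; CO is ketone, not aldehyde; CO is ketone, not aldehyde. → 0.

0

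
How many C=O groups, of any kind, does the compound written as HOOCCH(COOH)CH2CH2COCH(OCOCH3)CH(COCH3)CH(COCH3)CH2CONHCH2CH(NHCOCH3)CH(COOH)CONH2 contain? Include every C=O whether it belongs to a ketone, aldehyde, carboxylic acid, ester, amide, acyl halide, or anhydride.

HOOC: carboxylic acid, 1 C=O (running total 1).
CH(COOH): carboxylic acid, 1 C=O (running total 2).
CO: ketone, 1 C=O (running total 3).
CH(OCOCH3): ester, 1 C=O (running total 4).
CH(COCH3): ketone, 1 C=O (running total 5).
CH(COCH3): ketone, 1 C=O (running total 6).
CH2CONHCH2: amide, 1 C=O (running total 7).
CH(NHCOCH3): amide, 1 C=O (running total 8).
CH(COOH): carboxylic acid, 1 C=O (running total 9).
CONH2: amide, 1 C=O (running total 10).

10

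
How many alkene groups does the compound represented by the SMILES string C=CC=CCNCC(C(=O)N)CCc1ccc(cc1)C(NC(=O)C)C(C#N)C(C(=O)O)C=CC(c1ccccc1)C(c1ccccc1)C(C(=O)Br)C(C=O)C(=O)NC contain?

3

Taking each segment in turn:
  CH2=CH: C=C double bond → alkene.
  CH=CH: C=C double bond → alkene.
  CH2NHCH2: C–N–C with sp³ carbons and no adjacent C=O → amine (secondary).
  CH(CONH2): pendant –CONH2: carbonyl C bonded to C and N → amide.
  C6H4: para-disubstituted benzene ring → arene.
  CH(NHCOCH3): pendant –NHC(=O)CH3: N bonded to a carbonyl → amide (not amine).
  CH(CN): pendant –C≡N: nitrile.
  CH(COOH): pendant –COOH: carbonyl C bonded to C and –OH → carboxylic acid.
  CH=CH: C=C double bond → alkene.
  CH(C6H5): pendant –C6H5: benzene ring → arene.
  CH(C6H5): pendant –C6H5: benzene ring → arene.
  CH(COBr): pendant –C(=O)X: carbonyl C bonded to C and halogen → acyl halide.
  CH(CHO): pendant –CHO: carbonyl C bonded to C and H → aldehyde.
  CONHCH3: –C(=O)NHCH3: carbonyl C bonded to C and to N → amide (the N is not an amine).
Alkene appears at: CH2=CH, CH=CH, CH=CH → 3.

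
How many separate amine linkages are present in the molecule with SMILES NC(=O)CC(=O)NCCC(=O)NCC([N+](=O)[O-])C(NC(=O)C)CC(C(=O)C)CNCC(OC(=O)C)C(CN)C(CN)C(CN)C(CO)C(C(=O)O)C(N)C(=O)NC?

–C(=O)NH2: carbonyl C bonded to C and to N → amide (the N is not a separate amine).
–C(=O)–N– linkage → amide (the N is not an amine).
–C(=O)–N– linkage → amide (the N is not an amine).
–NO2 on an sp³ carbon → nitro (the N=O is not a carbonyl).
pendant –NHC(=O)CH3: N bonded to a carbonyl → amide (not amine).
pendant –COCH3: carbonyl C bonded to two carbons → ketone.
C–N–C with sp³ carbons and no adjacent C=O → amine (secondary).
pendant –OC(=O)CH3: an acyloxy group → ester.
pendant –CH2NH2: N on sp³ C, no adjacent C=O → amine.
pendant –CH2NH2: N on sp³ C, no adjacent C=O → amine.
pendant –CH2NH2: N on sp³ C, no adjacent C=O → amine.
pendant –CH2OH on an sp³ backbone C → alcohol.
pendant –COOH: carbonyl C bonded to C and –OH → carboxylic acid.
–NH2 on an sp³ carbon with no adjacent C=O → amine.
–C(=O)NHCH3: carbonyl C bonded to C and to N → amide (the N is not an amine).
Amine appears at: CH2NHCH2, CH(CH2NH2), CH(CH2NH2), CH(CH2NH2), CH(NH2) → 5.

5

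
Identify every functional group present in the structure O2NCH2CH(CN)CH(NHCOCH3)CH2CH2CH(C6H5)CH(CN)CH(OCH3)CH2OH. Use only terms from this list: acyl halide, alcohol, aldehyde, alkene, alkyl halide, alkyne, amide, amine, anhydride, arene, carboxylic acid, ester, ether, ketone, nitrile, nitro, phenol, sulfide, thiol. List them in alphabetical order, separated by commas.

Reading the structure from left to right:
  O2NCH2: –NO2 on carbon → nitro group.
  CH(CN): pendant –C≡N: nitrile.
  CH(NHCOCH3): pendant –NHC(=O)CH3: N bonded to a carbonyl → amide (not amine).
  CH(C6H5): pendant –C6H5: benzene ring → arene.
  CH(CN): pendant –C≡N: nitrile.
  CH(OCH3): pendant –OCH3: C–O–C with sp³ C, no adjacent C=O → ether.
  CH2OH: –OH on an sp³ carbon → alcohol.

alcohol, amide, arene, ether, nitrile, nitro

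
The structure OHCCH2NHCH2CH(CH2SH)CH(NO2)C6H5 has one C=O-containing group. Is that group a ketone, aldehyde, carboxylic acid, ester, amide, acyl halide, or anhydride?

aldehyde

The carbonyl is in the OHC segment: terminal –CHO: carbonyl C bonded to H and C → aldehyde.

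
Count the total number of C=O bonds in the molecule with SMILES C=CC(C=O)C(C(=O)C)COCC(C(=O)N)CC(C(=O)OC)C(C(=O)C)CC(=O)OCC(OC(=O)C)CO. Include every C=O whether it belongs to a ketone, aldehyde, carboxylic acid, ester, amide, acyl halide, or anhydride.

CH(CHO): aldehyde, 1 C=O (running total 1).
CH(COCH3): ketone, 1 C=O (running total 2).
CH(CONH2): amide, 1 C=O (running total 3).
CH(COOCH3): ester, 1 C=O (running total 4).
CH(COCH3): ketone, 1 C=O (running total 5).
CH2COOCH2: ester, 1 C=O (running total 6).
CH(OCOCH3): ester, 1 C=O (running total 7).

7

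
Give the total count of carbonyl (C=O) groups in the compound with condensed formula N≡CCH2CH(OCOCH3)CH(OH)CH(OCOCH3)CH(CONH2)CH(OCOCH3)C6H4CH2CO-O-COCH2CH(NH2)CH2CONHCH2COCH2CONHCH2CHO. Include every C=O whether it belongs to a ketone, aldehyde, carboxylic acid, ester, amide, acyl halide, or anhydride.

10

CH(OCOCH3): ester, 1 C=O (running total 1).
CH(OCOCH3): ester, 1 C=O (running total 2).
CH(CONH2): amide, 1 C=O (running total 3).
CH(OCOCH3): ester, 1 C=O (running total 4).
CH2CO-O-COCH2: anhydride, 2 C=O (running total 6).
CH2CONHCH2: amide, 1 C=O (running total 7).
CO: ketone, 1 C=O (running total 8).
CH2CONHCH2: amide, 1 C=O (running total 9).
CHO: aldehyde, 1 C=O (running total 10).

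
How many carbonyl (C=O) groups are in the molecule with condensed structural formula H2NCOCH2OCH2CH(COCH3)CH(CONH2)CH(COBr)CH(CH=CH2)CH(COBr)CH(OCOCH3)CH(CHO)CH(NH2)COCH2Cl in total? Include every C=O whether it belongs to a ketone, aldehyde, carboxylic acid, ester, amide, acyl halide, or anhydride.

H2NCO: amide, 1 C=O (running total 1).
CH(COCH3): ketone, 1 C=O (running total 2).
CH(CONH2): amide, 1 C=O (running total 3).
CH(COBr): acyl halide, 1 C=O (running total 4).
CH(COBr): acyl halide, 1 C=O (running total 5).
CH(OCOCH3): ester, 1 C=O (running total 6).
CH(CHO): aldehyde, 1 C=O (running total 7).
CO: ketone, 1 C=O (running total 8).

8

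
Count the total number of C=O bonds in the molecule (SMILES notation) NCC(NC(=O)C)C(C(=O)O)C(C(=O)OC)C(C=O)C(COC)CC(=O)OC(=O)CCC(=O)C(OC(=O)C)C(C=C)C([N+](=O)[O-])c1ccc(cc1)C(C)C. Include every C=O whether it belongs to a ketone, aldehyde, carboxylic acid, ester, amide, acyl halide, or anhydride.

CH(NHCOCH3): amide, 1 C=O (running total 1).
CH(COOH): carboxylic acid, 1 C=O (running total 2).
CH(COOCH3): ester, 1 C=O (running total 3).
CH(CHO): aldehyde, 1 C=O (running total 4).
CH2CO-O-COCH2: anhydride, 2 C=O (running total 6).
CO: ketone, 1 C=O (running total 7).
CH(OCOCH3): ester, 1 C=O (running total 8).

8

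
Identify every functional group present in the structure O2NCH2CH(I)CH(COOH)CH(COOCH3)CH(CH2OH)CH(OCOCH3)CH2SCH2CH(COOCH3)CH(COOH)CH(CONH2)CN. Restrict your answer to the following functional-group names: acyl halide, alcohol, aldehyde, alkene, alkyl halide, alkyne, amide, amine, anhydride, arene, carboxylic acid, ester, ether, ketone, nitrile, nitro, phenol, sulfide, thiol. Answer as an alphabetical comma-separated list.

Reading the structure from left to right:
  O2NCH2: –NO2 on carbon → nitro group.
  CH(I): halogen on an sp³ carbon → alkyl halide.
  CH(COOH): pendant –COOH: carbonyl C bonded to C and –OH → carboxylic acid.
  CH(COOCH3): pendant –COOCH3: carbonyl C bonded to C and –OCH3 → ester.
  CH(CH2OH): pendant –CH2OH on an sp³ backbone C → alcohol.
  CH(OCOCH3): pendant –OC(=O)CH3: an acyloxy group → ester.
  CH2SCH2: C–S–C linkage → sulfide (thioether).
  CH(COOCH3): pendant –COOCH3: carbonyl C bonded to C and –OCH3 → ester.
  CH(COOH): pendant –COOH: carbonyl C bonded to C and –OH → carboxylic acid.
  CH(CONH2): pendant –CONH2: carbonyl C bonded to C and N → amide.
  CN: –C≡N: carbon triple-bonded to nitrogen → nitrile.

alcohol, alkyl halide, amide, carboxylic acid, ester, nitrile, nitro, sulfide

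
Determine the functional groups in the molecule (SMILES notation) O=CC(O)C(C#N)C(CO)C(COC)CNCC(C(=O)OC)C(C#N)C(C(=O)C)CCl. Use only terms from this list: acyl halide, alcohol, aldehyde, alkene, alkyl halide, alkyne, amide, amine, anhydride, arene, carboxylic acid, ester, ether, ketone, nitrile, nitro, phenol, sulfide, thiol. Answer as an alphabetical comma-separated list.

alcohol, aldehyde, alkyl halide, amine, ester, ether, ketone, nitrile

terminal –CHO: carbonyl C bonded to H and C → aldehyde.
–OH on an sp³ carbon → alcohol (secondary).
pendant –C≡N: nitrile.
pendant –CH2OH on an sp³ backbone C → alcohol.
pendant –CH2OCH3: C–O–C linkage → ether.
C–N–C with sp³ carbons and no adjacent C=O → amine (secondary).
pendant –COOCH3: carbonyl C bonded to C and –OCH3 → ester.
pendant –C≡N: nitrile.
pendant –COCH3: carbonyl C bonded to two carbons → ketone.
halogen on an sp³ carbon → alkyl halide.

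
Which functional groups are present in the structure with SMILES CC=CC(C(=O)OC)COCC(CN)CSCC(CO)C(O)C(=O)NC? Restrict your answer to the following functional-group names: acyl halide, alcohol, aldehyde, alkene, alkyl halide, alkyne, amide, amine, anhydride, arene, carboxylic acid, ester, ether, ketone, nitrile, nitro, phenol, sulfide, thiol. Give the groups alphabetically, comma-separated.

alcohol, alkene, amide, amine, ester, ether, sulfide

Working along the chain:
  CH=CH: C=C double bond → alkene.
  CH(COOCH3): pendant –COOCH3: carbonyl C bonded to C and –OCH3 → ester.
  CH2OCH2: C–O–C with sp³ carbons on both sides and no adjacent C=O → ether.
  CH(CH2NH2): pendant –CH2NH2: N on sp³ C, no adjacent C=O → amine.
  CH2SCH2: C–S–C linkage → sulfide (thioether).
  CH(CH2OH): pendant –CH2OH on an sp³ backbone C → alcohol.
  CH(OH): –OH on an sp³ carbon → alcohol (secondary).
  CONHCH3: –C(=O)NHCH3: carbonyl C bonded to C and to N → amide (the N is not an amine).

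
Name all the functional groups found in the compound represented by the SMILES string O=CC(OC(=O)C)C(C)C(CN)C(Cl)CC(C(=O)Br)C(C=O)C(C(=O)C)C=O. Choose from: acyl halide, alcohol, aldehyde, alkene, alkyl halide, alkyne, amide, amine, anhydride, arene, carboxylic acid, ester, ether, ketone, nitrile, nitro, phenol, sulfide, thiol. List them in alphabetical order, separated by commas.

Working along the chain:
  OHC: terminal –CHO: carbonyl C bonded to H and C → aldehyde.
  CH(OCOCH3): pendant –OC(=O)CH3: an acyloxy group → ester.
  CH(CH2NH2): pendant –CH2NH2: N on sp³ C, no adjacent C=O → amine.
  CH(Cl): halogen on an sp³ carbon → alkyl halide.
  CH(COBr): pendant –C(=O)X: carbonyl C bonded to C and halogen → acyl halide.
  CH(CHO): pendant –CHO: carbonyl C bonded to C and H → aldehyde.
  CH(COCH3): pendant –COCH3: carbonyl C bonded to two carbons → ketone.
  CHO: terminal –CHO: carbonyl C bonded to H and C → aldehyde.

acyl halide, aldehyde, alkyl halide, amine, ester, ketone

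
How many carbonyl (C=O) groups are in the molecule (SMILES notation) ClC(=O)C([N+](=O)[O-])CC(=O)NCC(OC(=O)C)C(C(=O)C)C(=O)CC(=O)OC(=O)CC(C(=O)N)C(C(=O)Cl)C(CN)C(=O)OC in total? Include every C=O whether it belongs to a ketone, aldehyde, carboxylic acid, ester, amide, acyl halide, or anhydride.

ClCO: acyl halide, 1 C=O (running total 1).
CH2CONHCH2: amide, 1 C=O (running total 2).
CH(OCOCH3): ester, 1 C=O (running total 3).
CH(COCH3): ketone, 1 C=O (running total 4).
CO: ketone, 1 C=O (running total 5).
CH2CO-O-COCH2: anhydride, 2 C=O (running total 7).
CH(CONH2): amide, 1 C=O (running total 8).
CH(COCl): acyl halide, 1 C=O (running total 9).
COOCH3: ester, 1 C=O (running total 10).

10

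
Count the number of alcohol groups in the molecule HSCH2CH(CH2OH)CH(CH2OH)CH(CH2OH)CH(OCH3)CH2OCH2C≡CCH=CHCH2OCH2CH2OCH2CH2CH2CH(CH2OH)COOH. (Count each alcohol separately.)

Reading the structure from left to right:
  HSCH2: –SH on an sp³ carbon → thiol.
  CH(CH2OH): pendant –CH2OH on an sp³ backbone C → alcohol.
  CH(CH2OH): pendant –CH2OH on an sp³ backbone C → alcohol.
  CH(CH2OH): pendant –CH2OH on an sp³ backbone C → alcohol.
  CH(OCH3): pendant –OCH3: C–O–C with sp³ C, no adjacent C=O → ether.
  CH2OCH2: C–O–C with sp³ carbons on both sides and no adjacent C=O → ether.
  C≡C: C≡C triple bond → alkyne.
  CH=CH: C=C double bond → alkene.
  CH2OCH2: C–O–C with sp³ carbons on both sides and no adjacent C=O → ether.
  CH2OCH2: C–O–C with sp³ carbons on both sides and no adjacent C=O → ether.
  CH(CH2OH): pendant –CH2OH on an sp³ backbone C → alcohol.
  COOH: –COOH: carbonyl C bonded to –OH and C → carboxylic acid (the –OH is not a separate alcohol).
Alcohol appears at: CH(CH2OH), CH(CH2OH), CH(CH2OH), CH(CH2OH) → 4.

4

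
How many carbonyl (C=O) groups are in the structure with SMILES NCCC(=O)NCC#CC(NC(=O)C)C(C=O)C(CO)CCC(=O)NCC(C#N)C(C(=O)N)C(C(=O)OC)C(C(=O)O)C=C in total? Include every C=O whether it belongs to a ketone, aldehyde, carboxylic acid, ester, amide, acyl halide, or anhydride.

CH2CONHCH2: amide, 1 C=O (running total 1).
CH(NHCOCH3): amide, 1 C=O (running total 2).
CH(CHO): aldehyde, 1 C=O (running total 3).
CH2CONHCH2: amide, 1 C=O (running total 4).
CH(CONH2): amide, 1 C=O (running total 5).
CH(COOCH3): ester, 1 C=O (running total 6).
CH(COOH): carboxylic acid, 1 C=O (running total 7).

7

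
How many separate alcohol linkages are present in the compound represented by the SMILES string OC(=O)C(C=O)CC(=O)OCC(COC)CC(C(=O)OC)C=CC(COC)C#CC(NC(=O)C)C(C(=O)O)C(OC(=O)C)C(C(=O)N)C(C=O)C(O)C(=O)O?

Working along the chain:
  HOOC: –COOH: carbonyl C bonded to –OH and C → carboxylic acid (the –OH is not a separate alcohol).
  CH(CHO): pendant –CHO: carbonyl C bonded to C and H → aldehyde.
  CH2COOCH2: –C(=O)–O–C with C on the carbonyl side → ester.
  CH(CH2OCH3): pendant –CH2OCH3: C–O–C linkage → ether.
  CH(COOCH3): pendant –COOCH3: carbonyl C bonded to C and –OCH3 → ester.
  CH=CH: C=C double bond → alkene.
  CH(CH2OCH3): pendant –CH2OCH3: C–O–C linkage → ether.
  C≡C: C≡C triple bond → alkyne.
  CH(NHCOCH3): pendant –NHC(=O)CH3: N bonded to a carbonyl → amide (not amine).
  CH(COOH): pendant –COOH: carbonyl C bonded to C and –OH → carboxylic acid.
  CH(OCOCH3): pendant –OC(=O)CH3: an acyloxy group → ester.
  CH(CONH2): pendant –CONH2: carbonyl C bonded to C and N → amide.
  CH(CHO): pendant –CHO: carbonyl C bonded to C and H → aldehyde.
  CH(OH): –OH on an sp³ carbon → alcohol (secondary).
  COOH: –COOH: carbonyl C bonded to –OH and C → carboxylic acid (the –OH is not a separate alcohol).
Alcohol appears at: CH(OH) → 1.

1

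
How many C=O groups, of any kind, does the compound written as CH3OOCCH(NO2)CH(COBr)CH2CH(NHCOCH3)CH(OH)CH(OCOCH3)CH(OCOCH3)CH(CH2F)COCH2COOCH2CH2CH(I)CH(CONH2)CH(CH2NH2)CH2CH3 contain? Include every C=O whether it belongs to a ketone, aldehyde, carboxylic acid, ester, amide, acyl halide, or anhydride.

CH3OOC: ester, 1 C=O (running total 1).
CH(COBr): acyl halide, 1 C=O (running total 2).
CH(NHCOCH3): amide, 1 C=O (running total 3).
CH(OCOCH3): ester, 1 C=O (running total 4).
CH(OCOCH3): ester, 1 C=O (running total 5).
CO: ketone, 1 C=O (running total 6).
CH2COOCH2: ester, 1 C=O (running total 7).
CH(CONH2): amide, 1 C=O (running total 8).

8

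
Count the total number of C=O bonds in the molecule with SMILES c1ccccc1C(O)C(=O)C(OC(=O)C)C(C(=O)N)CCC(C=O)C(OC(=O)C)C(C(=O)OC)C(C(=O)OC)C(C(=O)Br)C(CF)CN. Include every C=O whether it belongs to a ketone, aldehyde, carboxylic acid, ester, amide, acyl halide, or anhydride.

8

CO: ketone, 1 C=O (running total 1).
CH(OCOCH3): ester, 1 C=O (running total 2).
CH(CONH2): amide, 1 C=O (running total 3).
CH(CHO): aldehyde, 1 C=O (running total 4).
CH(OCOCH3): ester, 1 C=O (running total 5).
CH(COOCH3): ester, 1 C=O (running total 6).
CH(COOCH3): ester, 1 C=O (running total 7).
CH(COBr): acyl halide, 1 C=O (running total 8).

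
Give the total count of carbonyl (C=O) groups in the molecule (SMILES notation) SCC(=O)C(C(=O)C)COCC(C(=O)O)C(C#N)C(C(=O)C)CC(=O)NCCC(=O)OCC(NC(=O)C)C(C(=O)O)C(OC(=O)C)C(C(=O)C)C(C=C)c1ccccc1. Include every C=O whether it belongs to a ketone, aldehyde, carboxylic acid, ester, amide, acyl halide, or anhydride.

CO: ketone, 1 C=O (running total 1).
CH(COCH3): ketone, 1 C=O (running total 2).
CH(COOH): carboxylic acid, 1 C=O (running total 3).
CH(COCH3): ketone, 1 C=O (running total 4).
CH2CONHCH2: amide, 1 C=O (running total 5).
CH2COOCH2: ester, 1 C=O (running total 6).
CH(NHCOCH3): amide, 1 C=O (running total 7).
CH(COOH): carboxylic acid, 1 C=O (running total 8).
CH(OCOCH3): ester, 1 C=O (running total 9).
CH(COCH3): ketone, 1 C=O (running total 10).

10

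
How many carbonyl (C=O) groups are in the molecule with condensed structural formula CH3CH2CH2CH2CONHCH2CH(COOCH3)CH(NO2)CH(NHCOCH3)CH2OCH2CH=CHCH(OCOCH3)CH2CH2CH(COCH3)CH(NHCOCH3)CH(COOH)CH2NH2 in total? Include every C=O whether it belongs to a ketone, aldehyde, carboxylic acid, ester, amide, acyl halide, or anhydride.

CH2CONHCH2: amide, 1 C=O (running total 1).
CH(COOCH3): ester, 1 C=O (running total 2).
CH(NHCOCH3): amide, 1 C=O (running total 3).
CH(OCOCH3): ester, 1 C=O (running total 4).
CH(COCH3): ketone, 1 C=O (running total 5).
CH(NHCOCH3): amide, 1 C=O (running total 6).
CH(COOH): carboxylic acid, 1 C=O (running total 7).

7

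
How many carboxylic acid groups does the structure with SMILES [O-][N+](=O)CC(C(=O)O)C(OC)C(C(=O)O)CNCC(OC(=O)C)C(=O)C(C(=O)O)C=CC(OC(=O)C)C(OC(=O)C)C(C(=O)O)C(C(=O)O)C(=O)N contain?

Reading the structure from left to right:
  O2NCH2: –NO2 on carbon → nitro group.
  CH(COOH): pendant –COOH: carbonyl C bonded to C and –OH → carboxylic acid.
  CH(OCH3): pendant –OCH3: C–O–C with sp³ C, no adjacent C=O → ether.
  CH(COOH): pendant –COOH: carbonyl C bonded to C and –OH → carboxylic acid.
  CH2NHCH2: C–N–C with sp³ carbons and no adjacent C=O → amine (secondary).
  CH(OCOCH3): pendant –OC(=O)CH3: an acyloxy group → ester.
  CO: –C(=O)– with carbon on both sides → ketone.
  CH(COOH): pendant –COOH: carbonyl C bonded to C and –OH → carboxylic acid.
  CH=CH: C=C double bond → alkene.
  CH(OCOCH3): pendant –OC(=O)CH3: an acyloxy group → ester.
  CH(OCOCH3): pendant –OC(=O)CH3: an acyloxy group → ester.
  CH(COOH): pendant –COOH: carbonyl C bonded to C and –OH → carboxylic acid.
  CH(COOH): pendant –COOH: carbonyl C bonded to C and –OH → carboxylic acid.
  CONH2: –C(=O)NH2: carbonyl C bonded to C and to N → amide (the N is not a separate amine).
Carboxylic acid appears at: CH(COOH), CH(COOH), CH(COOH), CH(COOH), CH(COOH) → 5.

5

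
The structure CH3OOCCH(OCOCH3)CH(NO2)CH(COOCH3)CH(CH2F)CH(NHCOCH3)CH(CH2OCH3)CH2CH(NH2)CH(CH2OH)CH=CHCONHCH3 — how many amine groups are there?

Reading the structure from left to right:
  CH3OOC: CH3O–C(=O)–: carbonyl C bonded to C and to –OCH3 → ester (not ketone + ether).
  CH(OCOCH3): pendant –OC(=O)CH3: an acyloxy group → ester.
  CH(NO2): –NO2 on an sp³ carbon → nitro (the N=O is not a carbonyl).
  CH(COOCH3): pendant –COOCH3: carbonyl C bonded to C and –OCH3 → ester.
  CH(CH2F): pendant –CH2X: halogen on sp³ carbon → alkyl halide.
  CH(NHCOCH3): pendant –NHC(=O)CH3: N bonded to a carbonyl → amide (not amine).
  CH(CH2OCH3): pendant –CH2OCH3: C–O–C linkage → ether.
  CH(NH2): –NH2 on an sp³ carbon with no adjacent C=O → amine.
  CH(CH2OH): pendant –CH2OH on an sp³ backbone C → alcohol.
  CH=CH: C=C double bond → alkene.
  CONHCH3: –C(=O)NHCH3: carbonyl C bonded to C and to N → amide (the N is not an amine).
Amine appears at: CH(NH2) → 1.

1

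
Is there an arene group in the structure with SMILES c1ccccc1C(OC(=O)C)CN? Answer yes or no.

C6H5– phenyl ring → arene.
pendant –OC(=O)CH3: an acyloxy group → ester.
–NH2 on an sp³ carbon with no adjacent C=O → amine.
The C6H5 segment supplies the arene: C6H5– phenyl ring → arene.

yes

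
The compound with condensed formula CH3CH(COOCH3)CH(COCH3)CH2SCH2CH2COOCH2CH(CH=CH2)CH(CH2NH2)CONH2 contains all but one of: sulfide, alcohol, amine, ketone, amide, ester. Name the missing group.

alcohol

amide: present (CONH2 — –C(=O)NH2: carbonyl C bonded to C and to N → amide (the N is not a separate amine)).
amine: present (CH(CH2NH2) — pendant –CH2NH2: N on sp³ C, no adjacent C=O → amine).
ester: present (CH(COOCH3) — pendant –COOCH3: carbonyl C bonded to C and –OCH3 → ester).
ketone: present (CH(COCH3) — pendant –COCH3: carbonyl C bonded to two carbons → ketone).
sulfide: present (CH2SCH2 — C–S–C linkage → sulfide (thioether)).
alcohol: no segment matches this pattern.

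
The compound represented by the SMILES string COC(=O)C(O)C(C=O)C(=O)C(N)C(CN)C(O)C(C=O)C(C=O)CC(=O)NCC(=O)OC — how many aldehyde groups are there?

3

Taking each segment in turn:
  CH3OOC: CH3O–C(=O)–: carbonyl C bonded to C and to –OCH3 → ester (not ketone + ether).
  CH(OH): –OH on an sp³ carbon → alcohol (secondary).
  CH(CHO): pendant –CHO: carbonyl C bonded to C and H → aldehyde.
  CO: –C(=O)– with carbon on both sides → ketone.
  CH(NH2): –NH2 on an sp³ carbon with no adjacent C=O → amine.
  CH(CH2NH2): pendant –CH2NH2: N on sp³ C, no adjacent C=O → amine.
  CH(OH): –OH on an sp³ carbon → alcohol (secondary).
  CH(CHO): pendant –CHO: carbonyl C bonded to C and H → aldehyde.
  CH(CHO): pendant –CHO: carbonyl C bonded to C and H → aldehyde.
  CH2CONHCH2: –C(=O)–N– linkage → amide (the N is not an amine).
  COOCH3: –C(=O)OCH3: carbonyl C bonded to C and to –OCH3 → ester (not ketone + ether).
Aldehyde appears at: CH(CHO), CH(CHO), CH(CHO) → 3.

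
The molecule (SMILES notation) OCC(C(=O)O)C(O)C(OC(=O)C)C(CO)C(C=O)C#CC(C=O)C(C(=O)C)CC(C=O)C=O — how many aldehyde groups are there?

HO– on an sp³ carbon → alcohol.
pendant –COOH: carbonyl C bonded to C and –OH → carboxylic acid.
–OH on an sp³ carbon → alcohol (secondary).
pendant –OC(=O)CH3: an acyloxy group → ester.
pendant –CH2OH on an sp³ backbone C → alcohol.
pendant –CHO: carbonyl C bonded to C and H → aldehyde.
C≡C triple bond → alkyne.
pendant –CHO: carbonyl C bonded to C and H → aldehyde.
pendant –COCH3: carbonyl C bonded to two carbons → ketone.
pendant –CHO: carbonyl C bonded to C and H → aldehyde.
terminal –CHO: carbonyl C bonded to H and C → aldehyde.
Aldehyde appears at: CH(CHO), CH(CHO), CH(CHO), CHO → 4.

4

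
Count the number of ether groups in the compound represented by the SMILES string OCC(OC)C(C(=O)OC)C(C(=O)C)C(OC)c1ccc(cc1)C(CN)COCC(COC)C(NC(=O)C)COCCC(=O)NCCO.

5

HO– on an sp³ carbon → alcohol.
pendant –OCH3: C–O–C with sp³ C, no adjacent C=O → ether.
pendant –COOCH3: carbonyl C bonded to C and –OCH3 → ester.
pendant –COCH3: carbonyl C bonded to two carbons → ketone.
pendant –OCH3: C–O–C with sp³ C, no adjacent C=O → ether.
para-disubstituted benzene ring → arene.
pendant –CH2NH2: N on sp³ C, no adjacent C=O → amine.
C–O–C with sp³ carbons on both sides and no adjacent C=O → ether.
pendant –CH2OCH3: C–O–C linkage → ether.
pendant –NHC(=O)CH3: N bonded to a carbonyl → amide (not amine).
C–O–C with sp³ carbons on both sides and no adjacent C=O → ether.
–C(=O)–N– linkage → amide (the N is not an amine).
–OH on an sp³ carbon → alcohol.
Ether appears at: CH(OCH3), CH(OCH3), CH2OCH2, CH(CH2OCH3), CH2OCH2 → 5.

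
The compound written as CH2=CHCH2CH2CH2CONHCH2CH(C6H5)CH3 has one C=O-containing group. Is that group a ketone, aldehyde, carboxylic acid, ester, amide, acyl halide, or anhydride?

amide

The carbonyl is in the CH2CONHCH2 segment: –C(=O)–N– linkage → amide (the N is not an amine).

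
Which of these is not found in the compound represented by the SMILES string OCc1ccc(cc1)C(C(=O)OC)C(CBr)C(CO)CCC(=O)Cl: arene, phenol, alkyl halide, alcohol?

phenol

arene: present (C6H4 — para-disubstituted benzene ring → arene).
alcohol: present (HOCH2 — HO– on an sp³ carbon → alcohol).
alkyl halide: present (CH(CH2Br) — pendant –CH2X: halogen on sp³ carbon → alkyl halide).
phenol: absent. In each of HOCH2 and CH(CH2OH), the –OH is on an sp³ carbon, not on an aromatic ring, so it is an alcohol.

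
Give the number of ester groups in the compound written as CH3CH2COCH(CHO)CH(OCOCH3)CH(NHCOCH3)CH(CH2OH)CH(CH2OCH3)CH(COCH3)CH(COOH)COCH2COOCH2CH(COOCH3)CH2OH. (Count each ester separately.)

Working along the chain:
  CO: –C(=O)– with carbon on both sides → ketone.
  CH(CHO): pendant –CHO: carbonyl C bonded to C and H → aldehyde.
  CH(OCOCH3): pendant –OC(=O)CH3: an acyloxy group → ester.
  CH(NHCOCH3): pendant –NHC(=O)CH3: N bonded to a carbonyl → amide (not amine).
  CH(CH2OH): pendant –CH2OH on an sp³ backbone C → alcohol.
  CH(CH2OCH3): pendant –CH2OCH3: C–O–C linkage → ether.
  CH(COCH3): pendant –COCH3: carbonyl C bonded to two carbons → ketone.
  CH(COOH): pendant –COOH: carbonyl C bonded to C and –OH → carboxylic acid.
  CO: –C(=O)– with carbon on both sides → ketone.
  CH2COOCH2: –C(=O)–O–C with C on the carbonyl side → ester.
  CH(COOCH3): pendant –COOCH3: carbonyl C bonded to C and –OCH3 → ester.
  CH2OH: –OH on an sp³ carbon → alcohol.
Ester appears at: CH(OCOCH3), CH2COOCH2, CH(COOCH3) → 3.

3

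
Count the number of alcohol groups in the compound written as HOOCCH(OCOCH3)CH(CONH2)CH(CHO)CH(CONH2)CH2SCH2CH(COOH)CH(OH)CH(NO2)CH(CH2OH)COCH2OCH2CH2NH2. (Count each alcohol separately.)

2

Working along the chain:
  HOOC: –COOH: carbonyl C bonded to –OH and C → carboxylic acid (the –OH is not a separate alcohol).
  CH(OCOCH3): pendant –OC(=O)CH3: an acyloxy group → ester.
  CH(CONH2): pendant –CONH2: carbonyl C bonded to C and N → amide.
  CH(CHO): pendant –CHO: carbonyl C bonded to C and H → aldehyde.
  CH(CONH2): pendant –CONH2: carbonyl C bonded to C and N → amide.
  CH2SCH2: C–S–C linkage → sulfide (thioether).
  CH(COOH): pendant –COOH: carbonyl C bonded to C and –OH → carboxylic acid.
  CH(OH): –OH on an sp³ carbon → alcohol (secondary).
  CH(NO2): –NO2 on an sp³ carbon → nitro (the N=O is not a carbonyl).
  CH(CH2OH): pendant –CH2OH on an sp³ backbone C → alcohol.
  CO: –C(=O)– with carbon on both sides → ketone.
  CH2OCH2: C–O–C with sp³ carbons on both sides and no adjacent C=O → ether.
  CH2NH2: –NH2 on an sp³ carbon with no adjacent C=O → amine.
Alcohol appears at: CH(OH), CH(CH2OH) → 2.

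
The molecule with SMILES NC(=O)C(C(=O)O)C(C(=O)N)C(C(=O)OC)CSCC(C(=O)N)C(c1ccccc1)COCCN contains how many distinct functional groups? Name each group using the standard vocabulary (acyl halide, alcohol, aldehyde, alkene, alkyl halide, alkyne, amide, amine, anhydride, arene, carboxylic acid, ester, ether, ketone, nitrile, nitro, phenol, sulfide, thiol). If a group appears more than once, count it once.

7

Reading the structure from left to right:
  H2NCO: –C(=O)NH2: carbonyl C bonded to C and to N → amide (the N is not a separate amine).
  CH(COOH): pendant –COOH: carbonyl C bonded to C and –OH → carboxylic acid.
  CH(CONH2): pendant –CONH2: carbonyl C bonded to C and N → amide.
  CH(COOCH3): pendant –COOCH3: carbonyl C bonded to C and –OCH3 → ester.
  CH2SCH2: C–S–C linkage → sulfide (thioether).
  CH(CONH2): pendant –CONH2: carbonyl C bonded to C and N → amide.
  CH(C6H5): pendant –C6H5: benzene ring → arene.
  CH2OCH2: C–O–C with sp³ carbons on both sides and no adjacent C=O → ether.
  CH2NH2: –NH2 on an sp³ carbon with no adjacent C=O → amine.
Distinct types present: amide, amine, arene, carboxylic acid, ester, ether, sulfide.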